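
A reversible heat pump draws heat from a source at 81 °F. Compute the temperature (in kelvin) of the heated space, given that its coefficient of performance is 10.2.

T_H ≈ 333.0 K

T_C = 81 °F → (81 − 32) × 5/9 = 27.22 °C = 300.37 K.
COP_HP = T_H/(T_H − T_C) ⇒ T_H = T_C·COP_HP/(COP_HP − 1) = 300.37 × 10.2/(10.2 − 1) = 333.0 K.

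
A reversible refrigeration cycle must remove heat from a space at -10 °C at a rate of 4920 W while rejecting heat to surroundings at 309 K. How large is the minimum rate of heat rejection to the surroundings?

Q̇_H ≈ 5780 W

T_C = -10 °C → -10 + 273.15 = 263.15 K.
For a reversible cycle Q_H/Q_C = T_H/T_C, so Q_H = Q_C·T_H/T_C = 4920 × 309.00/263.15 = 5780 W.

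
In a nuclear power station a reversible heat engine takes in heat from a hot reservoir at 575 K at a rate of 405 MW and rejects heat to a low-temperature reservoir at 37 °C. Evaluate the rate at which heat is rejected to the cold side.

T_C = 37 °C → 37 + 273.15 = 310.15 K.
The Carnot efficiency is η = 1 − T_C/T_H = 1 − 310.15/575.00 = 0.4606.
For a reversible cycle Q_C/Q_H = T_C/T_H, so Q_C = 405 × 310.15/575.00 = 218 MW.

Q̇_C ≈ 218 MW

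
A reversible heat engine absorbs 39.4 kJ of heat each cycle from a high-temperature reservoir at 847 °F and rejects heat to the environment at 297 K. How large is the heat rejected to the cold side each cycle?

T_H = 847 °F → (847 − 32) × 5/9 = 452.78 °C = 725.93 K.
For a reversible engine, η = 1 − T_C/T_H = 1 − 297.00/725.93 = 0.5909.
For a reversible cycle Q_C/Q_H = T_C/T_H, so Q_C = 39.4 × 297.00/725.93 = 16.1 kJ.

Q_C ≈ 16.1 kJ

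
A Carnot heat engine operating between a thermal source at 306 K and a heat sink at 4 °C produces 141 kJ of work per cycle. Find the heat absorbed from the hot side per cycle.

Q_H ≈ 1496 kJ

T_C = 4 °C → 4 + 273.15 = 277.15 K.
The Carnot efficiency is η = 1 − T_C/T_H = 1 − 277.15/306.00 = 0.0943.
Q_H = W/η = 141/0.0943 = 1496 kJ.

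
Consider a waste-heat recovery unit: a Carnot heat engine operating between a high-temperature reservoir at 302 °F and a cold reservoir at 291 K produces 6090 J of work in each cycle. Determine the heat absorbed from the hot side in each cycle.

T_H = 302 °F → (302 − 32) × 5/9 = 150.00 °C = 423.15 K.
For a reversible engine, η = 1 − T_C/T_H = 1 − 291.00/423.15 = 0.3123.
Q_H = W/η = 6090/0.3123 = 19500 J.

Q_H ≈ 19500 J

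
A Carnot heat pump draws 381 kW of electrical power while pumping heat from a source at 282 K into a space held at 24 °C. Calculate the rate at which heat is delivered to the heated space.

Q̇_H ≈ 7473 kW

T_H = 24 °C → 24 + 273.15 = 297.15 K.
Reversible heating COP: COP_HP = T_H/(T_H − T_C) = 297.15/15.15 = 19.6139.
Q_H = COP_HP · W = 19.6139 × 381 = 7473 kW.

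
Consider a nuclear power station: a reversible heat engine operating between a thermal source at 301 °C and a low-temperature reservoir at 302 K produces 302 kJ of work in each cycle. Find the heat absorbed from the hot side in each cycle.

T_H = 301 °C → 301 + 273.15 = 574.15 K.
The Carnot efficiency is η = 1 − T_C/T_H = 1 − 302.00/574.15 = 0.4740.
Q_H = W/η = 302/0.4740 = 637 kJ.

Q_H ≈ 637 kJ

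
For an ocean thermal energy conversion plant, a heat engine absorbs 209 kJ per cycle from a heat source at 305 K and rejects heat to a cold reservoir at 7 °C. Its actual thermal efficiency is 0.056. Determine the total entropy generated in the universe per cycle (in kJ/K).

ΔS_univ ≈ 0.0190 kJ/K

T_C = 7 °C → 7 + 273.15 = 280.15 K.
W = η·Q_H = 0.056 × 209 = 11.70 kJ, so Q_C = Q_H − W = 197.3 kJ.
Entropy balance on the reservoirs: −Q_H/T_H = -0.6852 kJ/K, +Q_C/T_C = 0.7043 kJ/K.
ΔS_univ = −Q_H/T_H + Q_C/T_C = 0.0190 kJ/K (> 0, since η = 0.056 < η_Carnot = 0.081).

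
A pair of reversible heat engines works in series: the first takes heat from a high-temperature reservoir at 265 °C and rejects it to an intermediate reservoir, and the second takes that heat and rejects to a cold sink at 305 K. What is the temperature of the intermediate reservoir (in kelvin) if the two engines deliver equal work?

T_H = 265 °C → 265 + 273.15 = 538.15 K.
For reversible stages Q_m = Q_H·(T_m/T_H). Setting W₁ = Q_H(1 − T_m/T_H) equal to W₂ = Q_m(1 − T_C/T_m) = Q_H·(T_m − T_C)/T_H gives T_H − T_m = T_m − T_C, so T_m = (T_H + T_C)/2 = (538.15 + 305.00)/2 = 421.6 K.

T_m ≈ 421.6 K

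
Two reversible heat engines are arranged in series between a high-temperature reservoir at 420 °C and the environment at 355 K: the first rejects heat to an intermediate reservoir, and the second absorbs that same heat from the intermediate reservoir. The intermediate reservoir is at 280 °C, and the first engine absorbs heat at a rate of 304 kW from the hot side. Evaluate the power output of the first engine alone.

T_H = 420 °C → 420 + 273.15 = 693.15 K.
T_m = 280 °C → 280 + 273.15 = 553.15 K.
First-stage efficiency η₁ = 1 − T_m/T_H = 1 − 553.15/693.15 = 0.2020.
W₁ = η₁·Q_H = 0.2020 × 304 = 61.40 kW.

Ẇ₁ ≈ 61.40 kW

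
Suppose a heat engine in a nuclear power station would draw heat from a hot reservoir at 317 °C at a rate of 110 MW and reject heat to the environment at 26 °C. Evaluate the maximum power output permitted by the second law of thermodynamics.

Ẇ_max ≈ 54.2 MW

T_H = 317 °C → 317 + 273.15 = 590.15 K.
T_C = 26 °C → 26 + 273.15 = 299.15 K.
The upper bound on efficiency is η_max = 1 − T_C/T_H = 1 − 299.15/590.15 = 0.4931.
W_max = η_max · Q_H = 0.4931 × 110 = 54.2 MW.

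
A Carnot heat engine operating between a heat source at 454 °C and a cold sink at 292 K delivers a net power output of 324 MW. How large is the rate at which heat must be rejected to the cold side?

T_H = 454 °C → 454 + 273.15 = 727.15 K.
η_rev = 1 − T_C/T_H = 1 − 292.00/727.15 = 0.5984.
Since Q_C/Q_H = T_C/T_H and Q_H = W/η, Q_C = W·T_C/(T_H − T_C) = 324 × 292.00/435.15 = 217 MW.

Q̇_C ≈ 217 MW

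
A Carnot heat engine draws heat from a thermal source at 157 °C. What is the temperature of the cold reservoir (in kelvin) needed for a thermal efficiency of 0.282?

T_C ≈ 309 K

T_H = 157 °C → 157 + 273.15 = 430.15 K.
From η = 1 − T_C/T_H, T_C = T_H·(1 − η) = 430.15 × (1 − 0.282) = 309 K.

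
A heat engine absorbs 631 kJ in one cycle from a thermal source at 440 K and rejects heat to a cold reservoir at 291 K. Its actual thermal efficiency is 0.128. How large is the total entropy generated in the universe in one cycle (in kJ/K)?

ΔS_univ ≈ 0.457 kJ/K

W = η·Q_H = 0.128 × 631 = 80.77 kJ, so Q_C = Q_H − W = 550.2 kJ.
The hot reservoir loses entropy Q_H/T_H = 631/440.00 = 1.434 kJ/K; the cold reservoir gains Q_C/T_C = 550.2/291.00 = 1.891 kJ/K.
ΔS_univ = −Q_H/T_H + Q_C/T_C = 0.457 kJ/K (> 0, since η = 0.128 < η_Carnot = 0.339).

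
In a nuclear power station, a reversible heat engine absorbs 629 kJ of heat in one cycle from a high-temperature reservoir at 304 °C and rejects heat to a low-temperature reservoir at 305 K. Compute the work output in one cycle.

W ≈ 297 kJ

T_H = 304 °C → 304 + 273.15 = 577.15 K.
Since the cycle is reversible, η = 1 − T_C/T_H = 1 − 305.00/577.15 = 0.4715.
W = η·Q_H = 0.4715 × 629 = 297 kJ.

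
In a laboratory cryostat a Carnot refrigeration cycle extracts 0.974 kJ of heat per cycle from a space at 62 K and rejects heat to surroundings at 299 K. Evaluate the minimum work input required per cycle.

The reversible coefficient of performance is COP_R = T_C/(T_H − T_C) = 62.00/237.00 = 0.2616.
W = Q_C/COP_R = 0.974/0.2616 = 3.72 kJ.

W_in ≈ 3.72 kJ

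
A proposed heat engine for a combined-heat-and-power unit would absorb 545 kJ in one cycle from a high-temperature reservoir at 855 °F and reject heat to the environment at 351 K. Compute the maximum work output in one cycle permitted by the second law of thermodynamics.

T_H = 855 °F → (855 − 32) × 5/9 = 457.22 °C = 730.37 K.
By the Carnot theorem, η_max = 1 − T_C/T_H = 1 − 351.00/730.37 = 0.5194.
W_max = η_max · Q_H = 0.5194 × 545 = 283 kJ.

W_max ≈ 283 kJ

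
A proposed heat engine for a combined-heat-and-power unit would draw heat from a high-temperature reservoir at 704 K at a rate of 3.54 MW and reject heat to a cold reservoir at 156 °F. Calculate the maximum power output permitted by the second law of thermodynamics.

T_C = 156 °F → (156 − 32) × 5/9 = 68.89 °C = 342.04 K.
By the Carnot theorem, η_max = 1 − T_C/T_H = 1 − 342.04/704.00 = 0.5141.
W_max = η_max · Q_H = 0.5141 × 3.54 = 1.82 MW.

Ẇ_max ≈ 1.82 MW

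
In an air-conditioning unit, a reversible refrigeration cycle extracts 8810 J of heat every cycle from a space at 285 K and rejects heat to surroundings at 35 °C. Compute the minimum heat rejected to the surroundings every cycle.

T_H = 35 °C → 35 + 273.15 = 308.15 K.
For a reversible cycle Q_H/Q_C = T_H/T_C, so Q_H = Q_C·T_H/T_C = 8810 × 308.15/285.00 = 9530 J.

Q_H ≈ 9530 J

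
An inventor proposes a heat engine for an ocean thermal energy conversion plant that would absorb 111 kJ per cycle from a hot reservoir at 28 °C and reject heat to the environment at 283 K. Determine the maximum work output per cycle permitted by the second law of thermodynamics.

T_H = 28 °C → 28 + 273.15 = 301.15 K.
No engine can exceed the Carnot limit: η_max = 1 − T_C/T_H = 1 − 283.00/301.15 = 0.0603.
W_max = η_max · Q_H = 0.0603 × 111 = 6.690 kJ.

W_max ≈ 6.690 kJ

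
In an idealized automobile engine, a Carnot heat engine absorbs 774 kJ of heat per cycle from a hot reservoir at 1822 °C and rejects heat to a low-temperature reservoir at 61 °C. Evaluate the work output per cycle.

T_H = 1822 °C → 1822 + 273.15 = 2095.15 K.
T_C = 61 °C → 61 + 273.15 = 334.15 K.
Since the cycle is reversible, η = 1 − T_C/T_H = 1 − 334.15/2095.15 = 0.8405.
W = η·Q_H = 0.8405 × 774 = 650.6 kJ.

W ≈ 650.6 kJ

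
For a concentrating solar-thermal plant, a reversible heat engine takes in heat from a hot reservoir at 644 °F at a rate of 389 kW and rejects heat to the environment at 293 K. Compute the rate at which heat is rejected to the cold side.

Q̇_C ≈ 185.9 kW

T_H = 644 °F → (644 − 32) × 5/9 = 340.00 °C = 613.15 K.
η_rev = 1 − T_C/T_H = 1 − 293.00/613.15 = 0.5221.
For a reversible cycle Q_C/Q_H = T_C/T_H, so Q_C = 389 × 293.00/613.15 = 185.9 kW.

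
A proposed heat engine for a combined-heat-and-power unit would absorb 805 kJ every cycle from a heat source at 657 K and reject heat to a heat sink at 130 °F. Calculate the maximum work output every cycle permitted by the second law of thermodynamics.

W_max ≈ 403.6 kJ

T_C = 130 °F → (130 − 32) × 5/9 = 54.44 °C = 327.59 K.
No engine can exceed the Carnot limit: η_max = 1 − T_C/T_H = 1 − 327.59/657.00 = 0.5014.
W_max = η_max · Q_H = 0.5014 × 805 = 403.6 kJ.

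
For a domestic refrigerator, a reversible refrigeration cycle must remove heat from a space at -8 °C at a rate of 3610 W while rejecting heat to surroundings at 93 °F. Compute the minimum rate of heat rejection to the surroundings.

T_H = 93 °F → (93 − 32) × 5/9 = 33.89 °C = 307.04 K.
T_C = -8 °C → -8 + 273.15 = 265.15 K.
For a reversible cycle Q_H/Q_C = T_H/T_C, so Q_H = Q_C·T_H/T_C = 3610 × 307.04/265.15 = 4180 W.

Q̇_H ≈ 4180 W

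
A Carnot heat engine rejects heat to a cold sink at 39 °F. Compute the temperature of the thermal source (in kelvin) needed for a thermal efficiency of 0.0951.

T_H ≈ 306 K

T_C = 39 °F → (39 − 32) × 5/9 = 3.89 °C = 277.04 K.
From η = 1 − T_C/T_H, solving for T_H gives T_H = T_C/(1 − η) = 277.04/(1 − 0.0951) = 306 K.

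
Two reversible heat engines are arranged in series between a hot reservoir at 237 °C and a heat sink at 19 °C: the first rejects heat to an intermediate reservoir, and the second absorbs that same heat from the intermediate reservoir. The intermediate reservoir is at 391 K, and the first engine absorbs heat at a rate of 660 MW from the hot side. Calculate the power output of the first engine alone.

T_H = 237 °C → 237 + 273.15 = 510.15 K.
T_C = 19 °C → 19 + 273.15 = 292.15 K.
First-stage efficiency η₁ = 1 − T_m/T_H = 1 − 391.00/510.15 = 0.2336.
W₁ = η₁·Q_H = 0.2336 × 660 = 154 MW.

Ẇ₁ ≈ 154 MW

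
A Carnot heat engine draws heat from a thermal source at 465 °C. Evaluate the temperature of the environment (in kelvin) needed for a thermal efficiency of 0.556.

T_H = 465 °C → 465 + 273.15 = 738.15 K.
From η = 1 − T_C/T_H, T_C = T_H·(1 − η) = 738.15 × (1 − 0.556) = 327.7 K.

T_C ≈ 327.7 K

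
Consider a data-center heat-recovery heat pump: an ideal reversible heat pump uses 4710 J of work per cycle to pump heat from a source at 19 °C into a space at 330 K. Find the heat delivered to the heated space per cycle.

Q_H ≈ 41100 J

T_C = 19 °C → 19 + 273.15 = 292.15 K.
COP_HP = T_H/(T_H − T_C) = 330.00/37.85 = 8.7186.
Q_H = COP_HP · W = 8.7186 × 4710 = 41100 J.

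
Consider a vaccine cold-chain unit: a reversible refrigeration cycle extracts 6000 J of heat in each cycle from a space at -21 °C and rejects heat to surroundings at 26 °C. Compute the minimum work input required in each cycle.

W_in ≈ 1120 J

T_H = 26 °C → 26 + 273.15 = 299.15 K.
T_C = -21 °C → -21 + 273.15 = 252.15 K.
Carnot COP: COP_R = T_C/(T_H − T_C) = 252.15/47.00 = 5.3649.
W = Q_C/COP_R = 6000/5.3649 = 1120 J.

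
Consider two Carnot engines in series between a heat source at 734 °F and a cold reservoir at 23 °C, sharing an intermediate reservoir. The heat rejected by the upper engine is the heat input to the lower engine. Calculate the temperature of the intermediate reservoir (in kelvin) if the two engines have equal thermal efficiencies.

T_m ≈ 443 K

T_H = 734 °F → (734 − 32) × 5/9 = 390.00 °C = 663.15 K.
T_C = 23 °C → 23 + 273.15 = 296.15 K.
Equal efficiencies require 1 − T_m/T_H = 1 − T_C/T_m, i.e. T_m/T_H = T_C/T_m, so T_m = √(T_H·T_C) = √(663.15 × 296.15) = 443 K.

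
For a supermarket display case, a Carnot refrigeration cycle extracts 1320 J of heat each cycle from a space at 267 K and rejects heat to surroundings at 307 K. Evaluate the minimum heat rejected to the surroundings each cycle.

Q_H ≈ 1520 J

For a reversible cycle Q_H/Q_C = T_H/T_C, so Q_H = Q_C·T_H/T_C = 1320 × 307.00/267.00 = 1520 J.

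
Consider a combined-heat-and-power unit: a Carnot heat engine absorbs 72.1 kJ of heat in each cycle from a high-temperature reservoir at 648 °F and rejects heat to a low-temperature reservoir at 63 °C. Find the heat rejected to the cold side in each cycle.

Q_C ≈ 39.38 kJ

T_H = 648 °F → (648 − 32) × 5/9 = 342.22 °C = 615.37 K.
T_C = 63 °C → 63 + 273.15 = 336.15 K.
Since the cycle is reversible, η = 1 − T_C/T_H = 1 − 336.15/615.37 = 0.4537.
For a reversible cycle Q_C/Q_H = T_C/T_H, so Q_C = 72.1 × 336.15/615.37 = 39.38 kJ.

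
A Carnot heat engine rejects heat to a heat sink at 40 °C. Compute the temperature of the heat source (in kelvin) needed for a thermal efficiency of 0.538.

T_C = 40 °C → 40 + 273.15 = 313.15 K.
From η = 1 − T_C/T_H, solving for T_H gives T_H = T_C/(1 − η) = 313.15/(1 − 0.538) = 678 K.

T_H ≈ 678 K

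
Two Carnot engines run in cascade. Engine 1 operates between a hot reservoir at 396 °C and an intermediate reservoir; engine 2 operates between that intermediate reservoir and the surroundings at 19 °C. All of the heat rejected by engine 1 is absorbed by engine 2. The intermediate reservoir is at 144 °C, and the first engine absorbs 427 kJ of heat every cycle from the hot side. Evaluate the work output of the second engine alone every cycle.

W₂ ≈ 79.8 kJ

T_H = 396 °C → 396 + 273.15 = 669.15 K.
T_C = 19 °C → 19 + 273.15 = 292.15 K.
T_m = 144 °C → 144 + 273.15 = 417.15 K.
Heat entering the second stage: Q_m = Q_H·(T_m/T_H) = 427 × 417.15/669.15 = 266 kJ.
Second-stage efficiency η₂ = 1 − T_C/T_m = 1 − 292.15/417.15 = 0.2997, so W₂ = η₂·Q_m = 79.8 kJ.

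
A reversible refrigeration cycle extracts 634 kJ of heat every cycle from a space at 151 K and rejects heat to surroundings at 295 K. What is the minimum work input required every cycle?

W_in ≈ 605 kJ

For a reversible refrigerator, COP_R = T_C/(T_H − T_C) = 151.00/144.00 = 1.0486.
W = Q_C/COP_R = 634/1.0486 = 605 kJ.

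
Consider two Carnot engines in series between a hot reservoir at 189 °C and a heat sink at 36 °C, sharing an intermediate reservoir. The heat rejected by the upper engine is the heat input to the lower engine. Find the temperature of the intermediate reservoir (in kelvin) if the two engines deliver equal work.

T_H = 189 °C → 189 + 273.15 = 462.15 K.
T_C = 36 °C → 36 + 273.15 = 309.15 K.
For reversible stages Q_m = Q_H·(T_m/T_H). Setting W₁ = Q_H(1 − T_m/T_H) equal to W₂ = Q_m(1 − T_C/T_m) = Q_H·(T_m − T_C)/T_H gives T_H − T_m = T_m − T_C, so T_m = (T_H + T_C)/2 = (462.15 + 309.15)/2 = 385.6 K.

T_m ≈ 385.6 K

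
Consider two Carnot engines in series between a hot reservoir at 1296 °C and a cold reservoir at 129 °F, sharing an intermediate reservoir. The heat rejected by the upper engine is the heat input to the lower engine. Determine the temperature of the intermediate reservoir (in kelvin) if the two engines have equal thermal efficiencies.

T_H = 1296 °C → 1296 + 273.15 = 1569.15 K.
T_C = 129 °F → (129 − 32) × 5/9 = 53.89 °C = 327.04 K.
Equal efficiencies require 1 − T_m/T_H = 1 − T_C/T_m, i.e. T_m/T_H = T_C/T_m, so T_m = √(T_H·T_C) = √(1569.15 × 327.04) = 716 K.

T_m ≈ 716 K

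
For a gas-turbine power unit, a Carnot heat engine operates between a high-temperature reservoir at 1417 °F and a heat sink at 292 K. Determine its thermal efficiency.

T_H = 1417 °F → (1417 − 32) × 5/9 = 769.44 °C = 1042.59 K.
For a reversible engine, η = 1 − T_C/T_H = 1 − 292.00/1042.59 = 0.720.

η ≈ 0.720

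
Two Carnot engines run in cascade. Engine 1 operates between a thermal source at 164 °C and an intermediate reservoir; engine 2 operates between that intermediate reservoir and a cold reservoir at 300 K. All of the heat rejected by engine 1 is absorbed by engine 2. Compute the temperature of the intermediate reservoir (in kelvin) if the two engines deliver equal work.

T_H = 164 °C → 164 + 273.15 = 437.15 K.
For reversible stages Q_m = Q_H·(T_m/T_H). Setting W₁ = Q_H(1 − T_m/T_H) equal to W₂ = Q_m(1 − T_C/T_m) = Q_H·(T_m − T_C)/T_H gives T_H − T_m = T_m − T_C, so T_m = (T_H + T_C)/2 = (437.15 + 300.00)/2 = 369 K.

T_m ≈ 369 K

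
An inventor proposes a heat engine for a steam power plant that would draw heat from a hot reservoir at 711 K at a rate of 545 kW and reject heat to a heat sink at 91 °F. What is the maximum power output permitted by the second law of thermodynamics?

Ẇ_max ≈ 310.5 kW

T_C = 91 °F → (91 − 32) × 5/9 = 32.78 °C = 305.93 K.
No engine can exceed the Carnot limit: η_max = 1 − T_C/T_H = 1 − 305.93/711.00 = 0.5697.
W_max = η_max · Q_H = 0.5697 × 545 = 310.5 kW.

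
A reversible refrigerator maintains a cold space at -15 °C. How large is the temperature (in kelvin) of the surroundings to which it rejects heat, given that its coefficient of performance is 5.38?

T_H ≈ 306.1 K

T_C = -15 °C → -15 + 273.15 = 258.15 K.
COP_R = T_C/(T_H − T_C) ⇒ T_H = T_C·(1 + 1/COP_R) = 258.15 × (1 + 1/5.38) = 306.1 K.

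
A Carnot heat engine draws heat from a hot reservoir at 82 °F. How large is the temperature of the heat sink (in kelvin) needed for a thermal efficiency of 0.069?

T_C ≈ 280 K

T_H = 82 °F → (82 − 32) × 5/9 = 27.78 °C = 300.93 K.
From η = 1 − T_C/T_H, T_C = T_H·(1 − η) = 300.93 × (1 − 0.069) = 280 K.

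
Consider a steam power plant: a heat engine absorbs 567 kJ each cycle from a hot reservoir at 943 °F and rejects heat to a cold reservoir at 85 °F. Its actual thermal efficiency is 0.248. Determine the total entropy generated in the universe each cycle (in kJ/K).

ΔS_univ ≈ 0.681 kJ/K

T_H = 943 °F → (943 − 32) × 5/9 = 506.11 °C = 779.26 K.
T_C = 85 °F → (85 − 32) × 5/9 = 29.44 °C = 302.59 K.
W = η·Q_H = 0.248 × 567 = 140.6 kJ, so Q_C = Q_H − W = 426.4 kJ.
Reservoir entropy changes: ΔS_H = −Q_H/T_H = −567/779.26 = -0.7276 kJ/K and ΔS_C = +Q_C/T_C = 426.4/302.59 = 1.409 kJ/K.
ΔS_univ = −Q_H/T_H + Q_C/T_C = 0.681 kJ/K (> 0, since η = 0.248 < η_Carnot = 0.612).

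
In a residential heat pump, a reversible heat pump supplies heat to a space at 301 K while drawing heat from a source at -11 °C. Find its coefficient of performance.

COP_HP ≈ 7.748

T_C = -11 °C → -11 + 273.15 = 262.15 K.
Reversible heating COP: COP_HP = T_H/(T_H − T_C) = 301.00/(301.00 − 262.15) = 7.748.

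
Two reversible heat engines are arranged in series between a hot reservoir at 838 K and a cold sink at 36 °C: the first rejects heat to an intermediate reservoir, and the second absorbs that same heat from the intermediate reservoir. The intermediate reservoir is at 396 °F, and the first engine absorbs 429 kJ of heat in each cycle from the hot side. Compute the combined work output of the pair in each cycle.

W_total ≈ 271 kJ

T_C = 36 °C → 36 + 273.15 = 309.15 K.
Two reversible stages in series are equivalent to a single Carnot engine between T_H and T_C, so η_total = 1 − T_C/T_H = 1 − 309.15/838.00 = 0.6311.
W_total = η_total · Q_H = 0.6311 × 429 = 271 kJ.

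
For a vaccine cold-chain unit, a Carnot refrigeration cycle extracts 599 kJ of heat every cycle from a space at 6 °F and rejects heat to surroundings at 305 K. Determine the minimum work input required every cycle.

W_in ≈ 107.2 kJ

T_C = 6 °F → (6 − 32) × 5/9 = -14.44 °C = 258.71 K.
COP_R = T_C/(T_H − T_C) = 258.71/46.29 = 5.5883.
W = Q_C/COP_R = 599/5.5883 = 107.2 kJ.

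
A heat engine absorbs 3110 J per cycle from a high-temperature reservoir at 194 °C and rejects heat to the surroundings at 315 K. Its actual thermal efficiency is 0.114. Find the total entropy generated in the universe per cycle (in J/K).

ΔS_univ ≈ 2.090 J/K

T_H = 194 °C → 194 + 273.15 = 467.15 K.
W = η·Q_H = 0.114 × 3110 = 354.5 J, so Q_C = Q_H − W = 2755 J.
Reservoir entropy changes: ΔS_H = −Q_H/T_H = −3110/467.15 = -6.657 J/K and ΔS_C = +Q_C/T_C = 2755/315.00 = 8.747 J/K.
ΔS_univ = −Q_H/T_H + Q_C/T_C = 2.090 J/K (> 0, since η = 0.114 < η_Carnot = 0.326).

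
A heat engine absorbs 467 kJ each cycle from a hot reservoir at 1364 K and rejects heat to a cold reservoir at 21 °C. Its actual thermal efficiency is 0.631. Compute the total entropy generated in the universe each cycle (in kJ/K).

ΔS_univ ≈ 0.243 kJ/K

T_C = 21 °C → 21 + 273.15 = 294.15 K.
W = η·Q_H = 0.631 × 467 = 294.7 kJ, so Q_C = Q_H − W = 172.3 kJ.
Entropy balance on the reservoirs: −Q_H/T_H = -0.3424 kJ/K, +Q_C/T_C = 0.5858 kJ/K.
ΔS_univ = −Q_H/T_H + Q_C/T_C = 0.243 kJ/K (> 0, since η = 0.631 < η_Carnot = 0.784).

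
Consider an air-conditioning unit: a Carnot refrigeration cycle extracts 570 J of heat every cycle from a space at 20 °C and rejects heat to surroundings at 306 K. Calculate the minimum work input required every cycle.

W_in ≈ 25.0 J

T_C = 20 °C → 20 + 273.15 = 293.15 K.
For a reversible refrigerator, COP_R = T_C/(T_H − T_C) = 293.15/12.85 = 22.8132.
W = Q_C/COP_R = 570/22.8132 = 25.0 J.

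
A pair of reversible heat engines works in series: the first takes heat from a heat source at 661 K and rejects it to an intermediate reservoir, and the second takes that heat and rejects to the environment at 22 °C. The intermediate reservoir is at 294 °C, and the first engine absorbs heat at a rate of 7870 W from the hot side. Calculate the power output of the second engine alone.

T_C = 22 °C → 22 + 273.15 = 295.15 K.
T_m = 294 °C → 294 + 273.15 = 567.15 K.
Heat entering the second stage: Q_m = Q_H·(T_m/T_H) = 7870 × 567.15/661.00 = 6753 W.
Second-stage efficiency η₂ = 1 − T_C/T_m = 1 − 295.15/567.15 = 0.4796, so W₂ = η₂·Q_m = 3238 W.

Ẇ₂ ≈ 3238 W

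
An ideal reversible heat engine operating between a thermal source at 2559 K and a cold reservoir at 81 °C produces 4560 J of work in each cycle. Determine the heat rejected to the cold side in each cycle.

Q_C ≈ 732.4 J

T_C = 81 °C → 81 + 273.15 = 354.15 K.
For a reversible engine, η = 1 − T_C/T_H = 1 − 354.15/2559.00 = 0.8616.
Since Q_C/Q_H = T_C/T_H and Q_H = W/η, Q_C = W·T_C/(T_H − T_C) = 4560 × 354.15/2204.85 = 732.4 J.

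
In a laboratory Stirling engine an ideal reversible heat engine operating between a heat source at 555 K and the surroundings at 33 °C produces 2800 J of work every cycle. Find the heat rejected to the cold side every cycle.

T_C = 33 °C → 33 + 273.15 = 306.15 K.
For a reversible engine, η = 1 − T_C/T_H = 1 − 306.15/555.00 = 0.4484.
Since Q_C/Q_H = T_C/T_H and Q_H = W/η, Q_C = W·T_C/(T_H − T_C) = 2800 × 306.15/248.85 = 3445 J.

Q_C ≈ 3445 J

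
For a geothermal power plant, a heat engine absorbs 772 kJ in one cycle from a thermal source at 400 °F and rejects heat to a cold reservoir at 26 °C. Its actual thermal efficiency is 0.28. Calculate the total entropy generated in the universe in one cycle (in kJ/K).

ΔS_univ ≈ 0.242 kJ/K

T_H = 400 °F → (400 − 32) × 5/9 = 204.44 °C = 477.59 K.
T_C = 26 °C → 26 + 273.15 = 299.15 K.
W = η·Q_H = 0.28 × 772 = 216.2 kJ, so Q_C = Q_H − W = 555.8 kJ.
Reservoir entropy changes: ΔS_H = −Q_H/T_H = −772/477.59 = -1.616 kJ/K and ΔS_C = +Q_C/T_C = 555.8/299.15 = 1.858 kJ/K.
ΔS_univ = −Q_H/T_H + Q_C/T_C = 0.242 kJ/K (> 0, since η = 0.28 < η_Carnot = 0.374).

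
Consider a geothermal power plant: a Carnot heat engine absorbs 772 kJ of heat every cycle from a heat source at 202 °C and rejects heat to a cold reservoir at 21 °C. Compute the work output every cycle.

W ≈ 294.1 kJ

T_H = 202 °C → 202 + 273.15 = 475.15 K.
T_C = 21 °C → 21 + 273.15 = 294.15 K.
η_rev = 1 − T_C/T_H = 1 − 294.15/475.15 = 0.3809.
W = η·Q_H = 0.3809 × 772 = 294.1 kJ.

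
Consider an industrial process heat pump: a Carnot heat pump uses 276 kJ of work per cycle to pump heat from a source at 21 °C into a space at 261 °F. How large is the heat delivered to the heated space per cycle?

T_H = 261 °F → (261 − 32) × 5/9 = 127.22 °C = 400.37 K.
T_C = 21 °C → 21 + 273.15 = 294.15 K.
Reversible heating COP: COP_HP = T_H/(T_H − T_C) = 400.37/106.22 = 3.7692.
Q_H = COP_HP · W = 3.7692 × 276 = 1040 kJ.

Q_H ≈ 1040 kJ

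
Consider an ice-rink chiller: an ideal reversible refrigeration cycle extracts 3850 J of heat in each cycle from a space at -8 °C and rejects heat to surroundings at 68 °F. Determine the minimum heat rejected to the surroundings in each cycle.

Q_H ≈ 4257 J

T_H = 68 °F → (68 − 32) × 5/9 = 20.00 °C = 293.15 K.
T_C = -8 °C → -8 + 273.15 = 265.15 K.
For a reversible cycle Q_H/Q_C = T_H/T_C, so Q_H = Q_C·T_H/T_C = 3850 × 293.15/265.15 = 4257 J.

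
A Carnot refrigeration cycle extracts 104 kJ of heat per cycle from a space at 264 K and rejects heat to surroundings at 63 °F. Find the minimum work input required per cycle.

T_H = 63 °F → (63 − 32) × 5/9 = 17.22 °C = 290.37 K.
For a reversible refrigerator, COP_R = T_C/(T_H − T_C) = 264.00/26.37 = 10.0105.
W = Q_C/COP_R = 104/10.0105 = 10.39 kJ.

W_in ≈ 10.39 kJ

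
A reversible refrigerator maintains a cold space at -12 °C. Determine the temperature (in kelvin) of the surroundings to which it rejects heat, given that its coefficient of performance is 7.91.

T_C = -12 °C → -12 + 273.15 = 261.15 K.
COP_R = T_C/(T_H − T_C) ⇒ T_H = T_C·(1 + 1/COP_R) = 261.15 × (1 + 1/7.91) = 294 K.

T_H ≈ 294 K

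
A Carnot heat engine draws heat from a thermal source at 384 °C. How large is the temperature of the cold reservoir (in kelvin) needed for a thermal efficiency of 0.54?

T_C ≈ 302 K

T_H = 384 °C → 384 + 273.15 = 657.15 K.
From η = 1 − T_C/T_H, T_C = T_H·(1 − η) = 657.15 × (1 − 0.54) = 302 K.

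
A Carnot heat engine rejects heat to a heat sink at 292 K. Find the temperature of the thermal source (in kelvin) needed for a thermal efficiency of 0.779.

From η = 1 − T_C/T_H, solving for T_H gives T_H = T_C/(1 − η) = 292.00/(1 − 0.779) = 1321 K.

T_H ≈ 1321 K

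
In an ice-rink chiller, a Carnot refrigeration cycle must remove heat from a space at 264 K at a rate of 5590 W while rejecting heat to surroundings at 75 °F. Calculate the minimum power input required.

Ẇ_in ≈ 700 W

T_H = 75 °F → (75 − 32) × 5/9 = 23.89 °C = 297.04 K.
COP_R = T_C/(T_H − T_C) = 264.00/33.04 = 7.9906.
W = Q_C/COP_R = 5590/7.9906 = 700 W.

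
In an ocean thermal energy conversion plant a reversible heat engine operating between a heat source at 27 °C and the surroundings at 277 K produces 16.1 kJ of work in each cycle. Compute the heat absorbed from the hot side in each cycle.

T_H = 27 °C → 27 + 273.15 = 300.15 K.
Carnot efficiency: η = 1 − T_C/T_H = 1 − 277.00/300.15 = 0.0771.
Q_H = W/η = 16.1/0.0771 = 209 kJ.

Q_H ≈ 209 kJ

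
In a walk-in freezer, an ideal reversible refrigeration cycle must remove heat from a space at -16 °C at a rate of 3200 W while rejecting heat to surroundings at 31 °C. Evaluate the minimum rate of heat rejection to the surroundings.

Q̇_H ≈ 3785 W

T_H = 31 °C → 31 + 273.15 = 304.15 K.
T_C = -16 °C → -16 + 273.15 = 257.15 K.
For a reversible cycle Q_H/Q_C = T_H/T_C, so Q_H = Q_C·T_H/T_C = 3200 × 304.15/257.15 = 3785 W.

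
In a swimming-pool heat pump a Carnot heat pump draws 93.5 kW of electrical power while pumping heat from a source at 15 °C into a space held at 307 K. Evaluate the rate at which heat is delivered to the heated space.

T_C = 15 °C → 15 + 273.15 = 288.15 K.
The Carnot heat-pump COP is COP_HP = T_H/(T_H − T_C) = 307.00/18.85 = 16.2865.
Q_H = COP_HP · W = 16.2865 × 93.5 = 1520 kW.

Q̇_H ≈ 1520 kW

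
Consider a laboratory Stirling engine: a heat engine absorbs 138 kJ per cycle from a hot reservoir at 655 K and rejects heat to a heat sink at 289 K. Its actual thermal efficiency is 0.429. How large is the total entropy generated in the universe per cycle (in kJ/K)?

W = η·Q_H = 0.429 × 138 = 59.20 kJ, so Q_C = Q_H − W = 78.80 kJ.
Reservoir entropy changes: ΔS_H = −Q_H/T_H = −138/655.00 = -0.2107 kJ/K and ΔS_C = +Q_C/T_C = 78.80/289.00 = 0.2727 kJ/K.
ΔS_univ = −Q_H/T_H + Q_C/T_C = 0.0620 kJ/K (> 0, since η = 0.429 < η_Carnot = 0.559).

ΔS_univ ≈ 0.0620 kJ/K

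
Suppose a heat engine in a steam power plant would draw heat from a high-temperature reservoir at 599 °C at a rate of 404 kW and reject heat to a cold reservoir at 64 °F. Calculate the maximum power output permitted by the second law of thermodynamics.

Ẇ_max ≈ 269 kW

T_H = 599 °C → 599 + 273.15 = 872.15 K.
T_C = 64 °F → (64 − 32) × 5/9 = 17.78 °C = 290.93 K.
The upper bound on efficiency is η_max = 1 − T_C/T_H = 1 − 290.93/872.15 = 0.6664.
W_max = η_max · Q_H = 0.6664 × 404 = 269 kW.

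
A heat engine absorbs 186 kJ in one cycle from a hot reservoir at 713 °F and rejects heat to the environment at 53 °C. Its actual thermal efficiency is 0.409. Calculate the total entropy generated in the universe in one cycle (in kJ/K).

T_H = 713 °F → (713 − 32) × 5/9 = 378.33 °C = 651.48 K.
T_C = 53 °C → 53 + 273.15 = 326.15 K.
W = η·Q_H = 0.409 × 186 = 76.07 kJ, so Q_C = Q_H − W = 109.9 kJ.
Entropy balance on the reservoirs: −Q_H/T_H = -0.2855 kJ/K, +Q_C/T_C = 0.3370 kJ/K.
ΔS_univ = −Q_H/T_H + Q_C/T_C = 0.05154 kJ/K (> 0, since η = 0.409 < η_Carnot = 0.499).

ΔS_univ ≈ 0.05154 kJ/K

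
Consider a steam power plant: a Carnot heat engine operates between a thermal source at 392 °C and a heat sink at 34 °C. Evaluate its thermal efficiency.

η ≈ 0.5382

T_H = 392 °C → 392 + 273.15 = 665.15 K.
T_C = 34 °C → 34 + 273.15 = 307.15 K.
Since the cycle is reversible, η = 1 − T_C/T_H = 1 − 307.15/665.15 = 0.5382.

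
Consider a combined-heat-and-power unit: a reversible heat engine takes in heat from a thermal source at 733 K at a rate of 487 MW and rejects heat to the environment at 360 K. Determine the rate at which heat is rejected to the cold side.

Since the cycle is reversible, η = 1 − T_C/T_H = 1 − 360.00/733.00 = 0.5089.
For a reversible cycle Q_C/Q_H = T_C/T_H, so Q_C = 487 × 360.00/733.00 = 239.2 MW.

Q̇_C ≈ 239.2 MW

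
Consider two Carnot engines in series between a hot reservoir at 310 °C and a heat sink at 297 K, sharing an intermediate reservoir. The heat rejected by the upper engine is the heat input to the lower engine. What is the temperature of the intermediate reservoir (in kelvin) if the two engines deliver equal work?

T_H = 310 °C → 310 + 273.15 = 583.15 K.
For reversible stages Q_m = Q_H·(T_m/T_H). Setting W₁ = Q_H(1 − T_m/T_H) equal to W₂ = Q_m(1 − T_C/T_m) = Q_H·(T_m − T_C)/T_H gives T_H − T_m = T_m − T_C, so T_m = (T_H + T_C)/2 = (583.15 + 297.00)/2 = 440 K.

T_m ≈ 440 K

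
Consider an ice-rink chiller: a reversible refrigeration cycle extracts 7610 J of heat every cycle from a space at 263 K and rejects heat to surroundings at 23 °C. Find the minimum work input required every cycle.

T_H = 23 °C → 23 + 273.15 = 296.15 K.
For a reversible refrigerator, COP_R = T_C/(T_H − T_C) = 263.00/33.15 = 7.9336.
W = Q_C/COP_R = 7610/7.9336 = 959.2 J.

W_in ≈ 959.2 J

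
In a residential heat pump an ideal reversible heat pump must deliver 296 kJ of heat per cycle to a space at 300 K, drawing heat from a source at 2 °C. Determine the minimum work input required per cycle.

W_in ≈ 24.52 kJ

T_C = 2 °C → 2 + 273.15 = 275.15 K.
The Carnot heat-pump COP is COP_HP = T_H/(T_H − T_C) = 300.00/24.85 = 12.0724.
W = Q_H/COP_HP = 296/12.0724 = 24.52 kJ.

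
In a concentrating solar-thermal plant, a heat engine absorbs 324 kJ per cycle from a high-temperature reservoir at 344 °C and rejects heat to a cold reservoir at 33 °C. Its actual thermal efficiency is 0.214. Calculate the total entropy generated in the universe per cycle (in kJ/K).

T_H = 344 °C → 344 + 273.15 = 617.15 K.
T_C = 33 °C → 33 + 273.15 = 306.15 K.
W = η·Q_H = 0.214 × 324 = 69.34 kJ, so Q_C = Q_H − W = 254.7 kJ.
Entropy balance on the reservoirs: −Q_H/T_H = -0.5250 kJ/K, +Q_C/T_C = 0.8318 kJ/K.
ΔS_univ = −Q_H/T_H + Q_C/T_C = 0.3068 kJ/K (> 0, since η = 0.214 < η_Carnot = 0.504).

ΔS_univ ≈ 0.3068 kJ/K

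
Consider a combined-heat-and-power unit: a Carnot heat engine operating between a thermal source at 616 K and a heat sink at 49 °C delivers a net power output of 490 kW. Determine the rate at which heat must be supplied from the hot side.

T_C = 49 °C → 49 + 273.15 = 322.15 K.
η_rev = 1 − T_C/T_H = 1 − 322.15/616.00 = 0.4770.
Q_H = W/η = 490/0.4770 = 1030 kW.

Q̇_H ≈ 1030 kW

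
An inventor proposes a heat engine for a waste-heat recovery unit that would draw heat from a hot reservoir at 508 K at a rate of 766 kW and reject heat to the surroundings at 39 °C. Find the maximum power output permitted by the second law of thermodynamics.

T_C = 39 °C → 39 + 273.15 = 312.15 K.
No engine can exceed the Carnot limit: η_max = 1 − T_C/T_H = 1 − 312.15/508.00 = 0.3855.
W_max = η_max · Q_H = 0.3855 × 766 = 295 kW.

Ẇ_max ≈ 295 kW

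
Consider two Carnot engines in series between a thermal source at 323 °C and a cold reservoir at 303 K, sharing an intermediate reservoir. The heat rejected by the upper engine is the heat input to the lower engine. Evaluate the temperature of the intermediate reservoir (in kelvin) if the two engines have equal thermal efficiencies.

T_m ≈ 425.0 K

T_H = 323 °C → 323 + 273.15 = 596.15 K.
Equal efficiencies require 1 − T_m/T_H = 1 − T_C/T_m, i.e. T_m/T_H = T_C/T_m, so T_m = √(T_H·T_C) = √(596.15 × 303.00) = 425.0 K.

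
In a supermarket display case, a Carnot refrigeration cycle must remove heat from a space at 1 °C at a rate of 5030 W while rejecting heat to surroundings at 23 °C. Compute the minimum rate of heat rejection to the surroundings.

Q̇_H ≈ 5430 W

T_H = 23 °C → 23 + 273.15 = 296.15 K.
T_C = 1 °C → 1 + 273.15 = 274.15 K.
For a reversible cycle Q_H/Q_C = T_H/T_C, so Q_H = Q_C·T_H/T_C = 5030 × 296.15/274.15 = 5430 W.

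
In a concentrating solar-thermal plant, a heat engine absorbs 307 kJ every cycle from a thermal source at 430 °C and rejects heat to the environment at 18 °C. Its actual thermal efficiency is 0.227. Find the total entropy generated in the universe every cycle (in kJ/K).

T_H = 430 °C → 430 + 273.15 = 703.15 K.
T_C = 18 °C → 18 + 273.15 = 291.15 K.
W = η·Q_H = 0.227 × 307 = 69.69 kJ, so Q_C = Q_H − W = 237.3 kJ.
The hot reservoir loses entropy Q_H/T_H = 307/703.15 = 0.4366 kJ/K; the cold reservoir gains Q_C/T_C = 237.3/291.15 = 0.8151 kJ/K.
ΔS_univ = −Q_H/T_H + Q_C/T_C = 0.378 kJ/K (> 0, since η = 0.227 < η_Carnot = 0.586).

ΔS_univ ≈ 0.378 kJ/K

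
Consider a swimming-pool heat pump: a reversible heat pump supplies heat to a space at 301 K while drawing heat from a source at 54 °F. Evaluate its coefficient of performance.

COP_HP ≈ 19.26

T_C = 54 °F → (54 − 32) × 5/9 = 12.22 °C = 285.37 K.
Reversible heating COP: COP_HP = T_H/(T_H − T_C) = 301.00/(301.00 − 285.37) = 19.26.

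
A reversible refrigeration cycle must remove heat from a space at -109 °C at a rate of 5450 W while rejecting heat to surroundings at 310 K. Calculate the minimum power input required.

Ẇ_in ≈ 4840 W

T_C = -109 °C → -109 + 273.15 = 164.15 K.
COP_R = T_C/(T_H − T_C) = 164.15/145.85 = 1.1255.
W = Q_C/COP_R = 5450/1.1255 = 4840 W.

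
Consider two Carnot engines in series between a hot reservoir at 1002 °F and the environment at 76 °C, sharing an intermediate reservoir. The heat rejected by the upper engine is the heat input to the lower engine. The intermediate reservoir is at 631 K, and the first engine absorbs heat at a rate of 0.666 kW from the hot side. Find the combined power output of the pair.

T_H = 1002 °F → (1002 − 32) × 5/9 = 538.89 °C = 812.04 K.
T_C = 76 °C → 76 + 273.15 = 349.15 K.
Two reversible stages in series are equivalent to a single Carnot engine between T_H and T_C, so η_total = 1 − T_C/T_H = 1 − 349.15/812.04 = 0.5700.
W_total = η_total · Q_H = 0.5700 × 0.666 = 0.380 kW.

Ẇ_total ≈ 0.380 kW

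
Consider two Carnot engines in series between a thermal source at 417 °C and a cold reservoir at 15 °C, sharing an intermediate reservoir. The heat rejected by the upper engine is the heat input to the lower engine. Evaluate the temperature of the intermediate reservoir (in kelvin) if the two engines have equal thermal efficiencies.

T_H = 417 °C → 417 + 273.15 = 690.15 K.
T_C = 15 °C → 15 + 273.15 = 288.15 K.
Equal efficiencies require 1 − T_m/T_H = 1 − T_C/T_m, i.e. T_m/T_H = T_C/T_m, so T_m = √(T_H·T_C) = √(690.15 × 288.15) = 445.9 K.

T_m ≈ 445.9 K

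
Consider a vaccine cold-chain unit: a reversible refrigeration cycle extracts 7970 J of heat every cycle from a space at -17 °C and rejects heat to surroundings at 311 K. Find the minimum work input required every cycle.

W_in ≈ 1707 J

T_C = -17 °C → -17 + 273.15 = 256.15 K.
For a reversible refrigerator, COP_R = T_C/(T_H − T_C) = 256.15/54.85 = 4.6700.
W = Q_C/COP_R = 7970/4.6700 = 1707 J.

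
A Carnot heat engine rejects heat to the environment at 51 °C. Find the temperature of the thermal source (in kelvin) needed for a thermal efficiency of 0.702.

T_H ≈ 1090 K

T_C = 51 °C → 51 + 273.15 = 324.15 K.
From η = 1 − T_C/T_H, solving for T_H gives T_H = T_C/(1 − η) = 324.15/(1 − 0.702) = 1090 K.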